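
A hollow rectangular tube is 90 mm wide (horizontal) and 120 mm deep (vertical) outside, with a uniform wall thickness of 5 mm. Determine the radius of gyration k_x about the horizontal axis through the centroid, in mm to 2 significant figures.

k_x ≈ 45 mm

Split into non-overlapping primitives; take the origin at the lower-left of the bounding box.
Outer rectangle: 90 × 120, A = 10 800 mm², y = 60 mm, Ī = 12 960 000 mm⁴.
Inner void (subtracted): 80 × 110, A = 8 800 mm², y = 60 mm, Ī = 8 873 333 mm⁴.
By symmetry the centroid is at mid-height, ȳ = 60 mm.
All pieces are centred on the horizontal axis through the centroid, so I = ΣĪ (holes subtracted) = 4 086 667 mm⁴.
Radius of gyration: k = √(I/A) = √(4 086 667 / 2 000) = 45.2 mm.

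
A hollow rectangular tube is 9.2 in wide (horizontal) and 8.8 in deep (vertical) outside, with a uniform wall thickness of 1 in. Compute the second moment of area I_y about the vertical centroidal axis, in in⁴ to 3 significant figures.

I_y ≈ 360 in⁴

Decompose the section into non-overlapping parts with the origin at the bottom-left of its bounding rectangle.
Outer rectangle: 9.2 × 8.8, A = 80.96 in², x = 4.6 in, Ī = 571.04 in⁴.
Inner void (subtracted): 7.2 × 6.8, A = 48.96 in², x = 4.6 in, Ī = 211.51 in⁴.
By symmetry the centroid is at mid-width, x̄ = 4.6 in.
All pieces are centred on the vertical centroidal axis, so I = ΣĪ (holes subtracted) = 359.53 in⁴.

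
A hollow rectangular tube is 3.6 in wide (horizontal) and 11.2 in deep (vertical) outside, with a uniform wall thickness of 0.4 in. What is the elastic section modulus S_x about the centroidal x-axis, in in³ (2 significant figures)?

S_x ≈ 28 in³

Break the section into simple shapes (no overlaps), measuring from the bottom-left corner of the bounding box.
Outer rectangle: 3.6 × 11.2, A = 40.32 in², y = 5.6 in, Ī = 421.5 in⁴.
Inner void (subtracted): 2.8 × 10.4, A = 29.12 in², y = 5.6 in, Ī = 262.5 in⁴.
By symmetry the centroid is at mid-height, ȳ = 5.6 in.
All pieces are centred on the centroidal x-axis, so I = ΣĪ (holes subtracted) = 159 in⁴.
Extreme fibre distance c = 5.6 in; S = I/c = 28.39 in³.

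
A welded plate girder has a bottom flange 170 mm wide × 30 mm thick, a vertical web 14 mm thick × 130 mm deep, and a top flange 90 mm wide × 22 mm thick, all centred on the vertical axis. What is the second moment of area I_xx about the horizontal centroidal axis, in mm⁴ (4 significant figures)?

Break the section into simple shapes (no overlaps), measuring from the bottom-left corner of the bounding box.
Bottom plate: 170 × 30, A = 5 100 mm², y = 15 mm, Ī = 382 500 mm⁴.
Web plate: 14 × 130, A = 1 820 mm², y = 95 mm, Ī = 2 563 167 mm⁴.
Top plate: 90 × 22, A = 1 980 mm², y = 171 mm, Ī = 79 860 mm⁴.
Centroid: ȳ = ΣA·y / ΣA = 66.0652 mm.
Transfer each piece to the horizontal centroidal axis using Ī + A·d² with d = y − 66.0652:
  bottom plate: d = -51.0652 mm → contributes +13 681 522 mm⁴
  web plate: d = 28.9348 mm → contributes +4 086 915 mm⁴
  top plate: d = 104.935 mm → contributes +21 882 271 mm⁴
Total I = 39 650 709 mm⁴.

I_xx ≈ 3.965 × 10⁷ mm⁴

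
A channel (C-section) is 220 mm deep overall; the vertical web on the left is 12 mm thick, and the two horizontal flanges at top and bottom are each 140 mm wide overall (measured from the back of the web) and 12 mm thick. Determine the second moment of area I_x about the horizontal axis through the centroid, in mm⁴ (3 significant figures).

Split into non-overlapping primitives; take the origin at the lower-left of the bounding box.
Web: 12 × 220, A = 2 640 mm², y = 110 mm, Ī = 10 648 000 mm⁴.
Top flange (beyond web): 128 × 12, A = 1 536 mm², y = 214 mm, Ī = 18 432 mm⁴.
Bottom flange (beyond web): 128 × 12, A = 1 536 mm², y = 6 mm, Ī = 18 432 mm⁴.
By symmetry the centroid is at mid-height, ȳ = 110 mm.
Transfer each piece to the horizontal axis through the centroid using Ī + A·d² with d = y − 110:
  web: d = 0 mm → contributes +10 648 000 mm⁴
  top flange (beyond web): d = 104 mm → contributes +16 631 808 mm⁴
  bottom flange (beyond web): d = -104 mm → contributes +16 631 808 mm⁴
Total I = 43 911 616 mm⁴.

I_x ≈ 4.39 × 10⁷ mm⁴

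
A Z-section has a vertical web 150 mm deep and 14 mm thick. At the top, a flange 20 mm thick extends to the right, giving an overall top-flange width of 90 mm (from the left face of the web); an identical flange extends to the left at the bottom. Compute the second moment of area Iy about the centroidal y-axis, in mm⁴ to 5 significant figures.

Iy ≈ 7.6536 × 10⁶ mm⁴

Break the section into simple shapes (no overlaps), measuring from the bottom-left corner of the bounding box.
Web: 14 × 150, A = 2 100 mm², x = 83 mm, Ī = 34 300 mm⁴.
Top flange (beyond web): 76 × 20, A = 1 520 mm², x = 128 mm, Ī = 731626.7 mm⁴.
Bottom flange (beyond web): 76 × 20, A = 1 520 mm², x = 38 mm, Ī = 731626.7 mm⁴.
Centroid: x̄ = ΣA·x / ΣA = 83 mm.
Transfer each piece to the centroidal y-axis using Ī + A·d² with d = x − 83:
  web: d = 0 mm → contributes +34 300 mm⁴
  top flange (beyond web): d = 45 mm → contributes +3 809 627 mm⁴
  bottom flange (beyond web): d = -45 mm → contributes +3 809 627 mm⁴
Total I = 7 653 553 mm⁴.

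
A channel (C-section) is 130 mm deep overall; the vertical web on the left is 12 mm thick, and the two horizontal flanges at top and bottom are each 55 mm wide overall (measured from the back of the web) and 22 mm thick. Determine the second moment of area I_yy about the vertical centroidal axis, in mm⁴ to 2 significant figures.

I_yy ≈ 9.6 × 10⁵ mm⁴

Break the section into simple shapes (no overlaps), measuring from the bottom-left corner of the bounding box.
Web: 12 × 130, A = 1 560 mm², x = 6 mm, Ī = 18 720 mm⁴.
Top flange (beyond web): 43 × 22, A = 946 mm², x = 33.5 mm, Ī = 145 763 mm⁴.
Bottom flange (beyond web): 43 × 22, A = 946 mm², x = 33.5 mm, Ī = 145 763 mm⁴.
Centroid: x̄ = ΣA·x / ΣA = 21.07 mm.
Transfer each piece to the vertical centroidal axis using Ī + A·d² with d = x − 21.07:
  web: d = -15.07 mm → contributes +373 118 mm⁴
  top flange (beyond web): d = 12.43 mm → contributes +291 868 mm⁴
  bottom flange (beyond web): d = 12.43 mm → contributes +291 868 mm⁴
Total I = 956 853 mm⁴.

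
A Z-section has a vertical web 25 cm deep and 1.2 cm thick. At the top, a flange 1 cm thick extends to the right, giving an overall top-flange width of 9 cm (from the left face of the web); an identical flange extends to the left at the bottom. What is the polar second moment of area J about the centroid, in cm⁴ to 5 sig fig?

Break the section into simple shapes (no overlaps), measuring from the bottom-left corner of the bounding box.
Web: 1.2 × 25, A = 30 cm², y = 12.5 cm, Ī = 1562.5 cm⁴.
Top flange (beyond web): 7.8 × 1, A = 7.8 cm², y = 24.5 cm, Ī = 0.65 cm⁴.
Bottom flange (beyond web): 7.8 × 1, A = 7.8 cm², y = 0.5 cm, Ī = 0.65 cm⁴.
Centroid: ȳ = ΣA·y / ΣA = 12.5 cm.
Transfer each piece to the centroidal x-axis using Ī + A·d² with d = y − 12.5:
  web: d = 0 cm → contributes +1562.5 cm⁴
  top flange (beyond web): d = 12 cm → contributes +1123.85 cm⁴
  bottom flange (beyond web): d = -12 cm → contributes +1123.85 cm⁴
Total I = 3810.2 cm⁴.
For the y-axis: x̄ = 8.4 cm.
Repeating about the centroidal y-axis gives I_y = 398.592 cm⁴.
Polar second moment: J = I_x + I_y = 4208.792 cm⁴.

J ≈ 4208.8 cm⁴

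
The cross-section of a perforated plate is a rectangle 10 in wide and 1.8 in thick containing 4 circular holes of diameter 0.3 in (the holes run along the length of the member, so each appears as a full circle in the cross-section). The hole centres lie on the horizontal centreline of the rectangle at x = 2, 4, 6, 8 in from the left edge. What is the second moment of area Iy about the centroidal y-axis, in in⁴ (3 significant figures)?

Iy ≈ 149 in⁴

Treat the section as a set of non-overlapping primitives; coordinates are from the bounding-box lower-left.
Plate: 10 × 1.8, A = 18 in², x = 5 in, Ī = 150 in⁴.
Hole 1 (subtracted): ⌀0.3, A = 0.070686 in², x = 2 in, Ī = 0.00039761 in⁴.
Hole 2 (subtracted): ⌀0.3, A = 0.070686 in², x = 4 in, Ī = 0.00039761 in⁴.
Hole 3 (subtracted): ⌀0.3, A = 0.070686 in², x = 6 in, Ī = 0.00039761 in⁴.
Hole 4 (subtracted): ⌀0.3, A = 0.070686 in², x = 8 in, Ī = 0.00039761 in⁴.
By symmetry the centroid is at mid-width, x̄ = 5 in.
Transfer each piece to the centroidal y-axis using Ī + A·d² with d = x − 5:
  plate: d = 0 in → contributes +150 in⁴
  hole 1: d = -3 in → contributes −0.63657 in⁴
  hole 2: d = -1 in → contributes −0.071083 in⁴
  hole 3: d = 1 in → contributes −0.071083 in⁴
  hole 4: d = 3 in → contributes −0.63657 in⁴
Total I = 148.58 in⁴.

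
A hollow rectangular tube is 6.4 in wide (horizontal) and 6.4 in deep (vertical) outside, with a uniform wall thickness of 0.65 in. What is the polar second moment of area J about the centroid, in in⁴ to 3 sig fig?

J ≈ 167 in⁴

Split into non-overlapping primitives; take the origin at the lower-left of the bounding box.
Outer rectangle: 6.4 × 6.4, A = 40.96 in², y = 3.2 in, Ī = 139.81 in⁴.
Inner void (subtracted): 5.1 × 5.1, A = 26.01 in², y = 3.2 in, Ī = 56.377 in⁴.
By symmetry the centroid is at mid-height, ȳ = 3.2 in.
All pieces are centred on the centroidal x-axis, so I = ΣĪ (holes subtracted) = 83.433 in⁴.
Repeating about the centroidal y-axis gives I_y = 83.433 in⁴.
Polar second moment: J = I_x + I_y = 166.87 in⁴.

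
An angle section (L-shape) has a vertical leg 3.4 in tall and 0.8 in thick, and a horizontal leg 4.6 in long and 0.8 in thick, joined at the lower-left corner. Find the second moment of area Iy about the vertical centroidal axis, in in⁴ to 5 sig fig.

Decompose the section into non-overlapping parts with the origin at the bottom-left of its bounding rectangle.
Vertical leg: 0.8 × 3.4, A = 2.72 in², x = 0.4 in, Ī = 0.1450667 in⁴.
Horizontal leg (remainder): 3.8 × 0.8, A = 3.04 in², x = 2.7 in, Ī = 3.658133 in⁴.
Centroid: x̄ = ΣA·x / ΣA = 1.613889 in.
Transfer each piece to the vertical centroidal axis using Ī + A·d² with d = x − 1.613889:
  vertical leg: d = -1.213889 in → contributes +4.153058 in⁴
  horizontal leg (remainder): d = 1.086111 in → contributes +7.244231 in⁴
Total I = 11.39729 in⁴.

Iy ≈ 11.397 in⁴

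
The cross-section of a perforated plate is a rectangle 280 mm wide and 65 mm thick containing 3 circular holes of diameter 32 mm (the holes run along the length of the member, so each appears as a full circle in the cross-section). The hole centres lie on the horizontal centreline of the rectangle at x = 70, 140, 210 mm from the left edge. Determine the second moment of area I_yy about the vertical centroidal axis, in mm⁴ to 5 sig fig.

Split into non-overlapping primitives; take the origin at the lower-left of the bounding box.
Plate: 280 × 65, A = 18 200 mm², x = 140 mm, Ī = 118 906 667 mm⁴.
Hole 1 (subtracted): ⌀32, A = 804.2477 mm², x = 70 mm, Ī = 51471.85 mm⁴.
Hole 2 (subtracted): ⌀32, A = 804.2477 mm², x = 140 mm, Ī = 51471.85 mm⁴.
Hole 3 (subtracted): ⌀32, A = 804.2477 mm², x = 210 mm, Ī = 51471.85 mm⁴.
By symmetry the centroid is at mid-width, x̄ = 140 mm.
Transfer each piece to the vertical centroidal axis using Ī + A·d² with d = x − 140:
  plate: d = 0 mm → contributes +118 906 667 mm⁴
  hole 1: d = -70 mm → contributes −3 992 286 mm⁴
  hole 2: d = 0 mm → contributes −51471.85 mm⁴
  hole 3: d = 70 mm → contributes −3 992 286 mm⁴
Total I = 110 870 623 mm⁴.

I_yy ≈ 1.1087 × 10⁸ mm⁴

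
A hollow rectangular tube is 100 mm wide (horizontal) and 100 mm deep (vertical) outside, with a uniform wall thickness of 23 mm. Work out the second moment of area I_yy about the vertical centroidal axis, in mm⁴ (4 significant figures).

Split into non-overlapping primitives; take the origin at the lower-left of the bounding box.
Outer rectangle: 100 × 100, A = 10 000 mm², x = 50 mm, Ī = 8 333 333 mm⁴.
Inner void (subtracted): 54 × 54, A = 2 916 mm², x = 50 mm, Ī = 708 588 mm⁴.
By symmetry the centroid is at mid-width, x̄ = 50 mm.
All pieces are centred on the vertical centroidal axis, so I = ΣĪ (holes subtracted) = 7 624 745 mm⁴.

I_yy ≈ 7.625 × 10⁶ mm⁴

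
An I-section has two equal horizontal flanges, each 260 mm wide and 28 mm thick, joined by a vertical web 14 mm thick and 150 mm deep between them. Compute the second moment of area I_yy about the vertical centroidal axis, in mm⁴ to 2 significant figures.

I_yy ≈ 8.2 × 10⁷ mm⁴

Split into non-overlapping primitives; take the origin at the lower-left of the bounding box.
Bottom flange: 260 × 28, A = 7 280 mm², x = 130 mm, Ī = 41 010 667 mm⁴.
Web: 14 × 150, A = 2 100 mm², x = 130 mm, Ī = 34 300 mm⁴.
Top flange: 260 × 28, A = 7 280 mm², x = 130 mm, Ī = 41 010 667 mm⁴.
By symmetry the centroid is at mid-width, x̄ = 130 mm.
All pieces are centred on the vertical centroidal axis, so I = ΣĪ = 82 055 633 mm⁴.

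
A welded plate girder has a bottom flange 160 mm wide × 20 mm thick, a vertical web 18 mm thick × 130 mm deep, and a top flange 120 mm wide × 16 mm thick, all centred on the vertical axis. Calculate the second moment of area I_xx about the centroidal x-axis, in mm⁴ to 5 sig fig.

Break the section into simple shapes (no overlaps), measuring from the bottom-left corner of the bounding box.
Bottom plate: 160 × 20, A = 3 200 mm², y = 10 mm, Ī = 106666.7 mm⁴.
Web plate: 18 × 130, A = 2 340 mm², y = 85 mm, Ī = 3 295 500 mm⁴.
Top plate: 120 × 16, A = 1 920 mm², y = 158 mm, Ī = 40 960 mm⁴.
Centroid: ȳ = ΣA·y / ΣA = 71.61662 mm.
Transfer each piece to the centroidal x-axis using Ī + A·d² with d = y − 71.61662:
  bottom plate: d = -61.61662 mm → contributes +12 255 813 mm⁴
  web plate: d = 13.38338 mm → contributes +3 714 629 mm⁴
  top plate: d = 86.38338 mm → contributes +14 368 169 mm⁴
Total I = 30 338 610 mm⁴.

I_xx ≈ 3.0339 × 10⁷ mm⁴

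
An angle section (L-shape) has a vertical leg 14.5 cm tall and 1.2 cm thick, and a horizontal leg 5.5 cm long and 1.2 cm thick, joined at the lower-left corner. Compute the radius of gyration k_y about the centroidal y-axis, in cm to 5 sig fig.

k_y ≈ 1.3338 cm

Treat the section as a set of non-overlapping primitives; coordinates are from the bounding-box lower-left.
Vertical leg: 1.2 × 14.5, A = 17.4 cm², x = 0.6 cm, Ī = 2.088 cm⁴.
Horizontal leg (remainder): 4.3 × 1.2, A = 5.16 cm², x = 3.35 cm, Ī = 7.9507 cm⁴.
Centroid: x̄ = ΣA·x / ΣA = 1.228989 cm.
Transfer each piece to the centroidal y-axis using Ī + A·d² with d = x − 1.228989:
  vertical leg: d = -0.6289894 cm → contributes +8.971921 cm⁴
  horizontal leg (remainder): d = 2.121011 cm → contributes +31.16392 cm⁴
Total I = 40.13584 cm⁴.
Radius of gyration: k = √(I/A) = √(40.13584 / 22.56) = 1.333818 cm.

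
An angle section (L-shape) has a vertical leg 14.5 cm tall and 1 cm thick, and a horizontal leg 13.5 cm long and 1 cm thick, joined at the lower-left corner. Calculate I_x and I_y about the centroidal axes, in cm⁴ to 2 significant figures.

I_x ≈ 560 cm⁴, I_y ≈ 470 cm⁴

Break the section into simple shapes (no overlaps), measuring from the bottom-left corner of the bounding box.
Vertical leg: 1 × 14.5, A = 14.5 cm², y = 7.25 cm, Ī = 254.1 cm⁴.
Horizontal leg (remainder): 12.5 × 1, A = 12.5 cm², y = 0.5 cm, Ī = 1.042 cm⁴.
Centroid: ȳ = ΣA·y / ΣA = 4.125 cm.
Transfer each piece to the centroidal x-axis using Ī + A·d² with d = y − 4.125:
  vertical leg: d = 3.125 cm → contributes +395.7 cm⁴
  horizontal leg (remainder): d = -3.625 cm → contributes +165.3 cm⁴
Total I = 561 cm⁴.
For the y-axis: x̄ = 3.625 cm.
Repeating about the centroidal y-axis gives I_y = 469.8 cm⁴.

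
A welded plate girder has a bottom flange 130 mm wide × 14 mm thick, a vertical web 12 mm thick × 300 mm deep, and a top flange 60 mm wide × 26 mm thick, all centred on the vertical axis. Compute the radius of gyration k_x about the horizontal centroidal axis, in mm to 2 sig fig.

Break the section into simple shapes (no overlaps), measuring from the bottom-left corner of the bounding box.
Bottom plate: 130 × 14, A = 1 820 mm², y = 7 mm, Ī = 29 727 mm⁴.
Web plate: 12 × 300, A = 3 600 mm², y = 164 mm, Ī = 27 000 000 mm⁴.
Top plate: 60 × 26, A = 1 560 mm², y = 327 mm, Ī = 87 880 mm⁴.
Centroid: ȳ = ΣA·y / ΣA = 159.5 mm.
Transfer each piece to the horizontal centroidal axis using Ī + A·d² with d = y − 159.5:
  bottom plate: d = -152.5 mm → contributes +42 352 125 mm⁴
  web plate: d = 4.507 mm → contributes +27 073 132 mm⁴
  top plate: d = 167.5 mm → contributes +43 859 374 mm⁴
Total I = 113 284 631 mm⁴.
Radius of gyration: k = √(I/A) = √(113 284 631 / 6 980) = 127.4 mm.

k_x ≈ 130 mm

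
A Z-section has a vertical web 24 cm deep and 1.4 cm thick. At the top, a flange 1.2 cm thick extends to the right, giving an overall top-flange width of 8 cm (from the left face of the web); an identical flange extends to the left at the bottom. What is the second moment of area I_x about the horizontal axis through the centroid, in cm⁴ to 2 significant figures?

Treat the section as a set of non-overlapping primitives; coordinates are from the bounding-box lower-left.
Web: 1.4 × 24, A = 33.6 cm², y = 12 cm, Ī = 1 613 cm⁴.
Top flange (beyond web): 6.6 × 1.2, A = 7.92 cm², y = 23.4 cm, Ī = 0.9504 cm⁴.
Bottom flange (beyond web): 6.6 × 1.2, A = 7.92 cm², y = 0.6 cm, Ī = 0.9504 cm⁴.
Centroid: ȳ = ΣA·y / ΣA = 12 cm.
Transfer each piece to the horizontal axis through the centroid using Ī + A·d² with d = y − 12:
  web: d = 0 cm → contributes +1 613 cm⁴
  top flange (beyond web): d = 11.4 cm → contributes +1 030 cm⁴
  bottom flange (beyond web): d = -11.4 cm → contributes +1 030 cm⁴
Total I = 3 673 cm⁴.

I_x ≈ 3700 cm⁴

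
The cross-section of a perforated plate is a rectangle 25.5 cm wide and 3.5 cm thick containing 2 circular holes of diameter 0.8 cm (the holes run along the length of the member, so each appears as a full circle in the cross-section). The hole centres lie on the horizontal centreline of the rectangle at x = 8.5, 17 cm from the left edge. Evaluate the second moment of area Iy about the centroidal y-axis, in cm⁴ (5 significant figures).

Iy ≈ 4818.0 cm⁴

Split into non-overlapping primitives; take the origin at the lower-left of the bounding box.
Plate: 25.5 × 3.5, A = 89.25 cm², x = 12.75 cm, Ī = 4836.234 cm⁴.
Hole 1 (subtracted): ⌀0.8, A = 0.5026548 cm², x = 8.5 cm, Ī = 0.02010619 cm⁴.
Hole 2 (subtracted): ⌀0.8, A = 0.5026548 cm², x = 17 cm, Ī = 0.02010619 cm⁴.
By symmetry the centroid is at mid-width, x̄ = 12.75 cm.
Transfer each piece to the centroidal y-axis using Ī + A·d² with d = x − 12.75:
  plate: d = 0 cm → contributes +4836.234 cm⁴
  hole 1: d = -4.25 cm → contributes −9.099309 cm⁴
  hole 2: d = 4.25 cm → contributes −9.099309 cm⁴
Total I = 4818.036 cm⁴.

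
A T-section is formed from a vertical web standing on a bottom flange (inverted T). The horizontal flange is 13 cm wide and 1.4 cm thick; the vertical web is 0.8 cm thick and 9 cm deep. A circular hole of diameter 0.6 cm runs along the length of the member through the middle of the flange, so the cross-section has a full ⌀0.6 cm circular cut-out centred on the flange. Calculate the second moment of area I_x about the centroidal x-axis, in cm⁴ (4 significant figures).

I_x ≈ 190.4 cm⁴

Break the section into simple shapes (no overlaps), measuring from the bottom-left corner of the bounding box.
Flange: 13 × 1.4, A = 18.2 cm², y = 0.7 cm, Ī = 2.97267 cm⁴.
Web: 0.8 × 9, A = 7.2 cm², y = 5.9 cm, Ī = 48.6 cm⁴.
Hole (subtracted): ⌀0.6, A = 0.282743 cm², y = 0.7 cm, Ī = 0.00636173 cm⁴.
Centroid: ȳ = ΣA·y / ΣA = 2.19061 cm.
Transfer each piece to the centroidal x-axis using Ī + A·d² with d = y − 2.19061:
  flange: d = -1.49061 cm → contributes +43.4115 cm⁴
  web: d = 3.70939 cm → contributes +147.669 cm⁴
  hole: d = -1.49061 cm → contributes −0.634593 cm⁴
Total I = 190.446 cm⁴.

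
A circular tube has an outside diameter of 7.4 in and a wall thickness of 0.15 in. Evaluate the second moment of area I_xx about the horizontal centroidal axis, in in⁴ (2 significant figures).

Break the section into simple shapes (no overlaps), measuring from the bottom-left corner of the bounding box.
Outer circle: ⌀7.4, A = 43.01 in², y = 3.7 in, Ī = 147.2 in⁴.
Bore (subtracted): ⌀7.1, A = 39.59 in², y = 3.7 in, Ī = 124.7 in⁴.
By symmetry the centroid is at mid-height, ȳ = 3.7 in.
All pieces are centred on the horizontal centroidal axis, so I = ΣĪ (holes subtracted) = 22.46 in⁴.

I_xx ≈ 22 in⁴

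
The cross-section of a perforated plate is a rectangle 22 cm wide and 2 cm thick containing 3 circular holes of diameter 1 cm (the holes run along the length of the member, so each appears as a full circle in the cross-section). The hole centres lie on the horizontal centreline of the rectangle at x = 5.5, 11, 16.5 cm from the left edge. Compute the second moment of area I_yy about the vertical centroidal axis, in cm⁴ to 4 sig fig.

I_yy ≈ 1727 cm⁴

Break the section into simple shapes (no overlaps), measuring from the bottom-left corner of the bounding box.
Plate: 22 × 2, A = 44 cm², x = 11 cm, Ī = 1774.67 cm⁴.
Hole 1 (subtracted): ⌀1, A = 0.785398 cm², x = 5.5 cm, Ī = 0.0490874 cm⁴.
Hole 2 (subtracted): ⌀1, A = 0.785398 cm², x = 11 cm, Ī = 0.0490874 cm⁴.
Hole 3 (subtracted): ⌀1, A = 0.785398 cm², x = 16.5 cm, Ī = 0.0490874 cm⁴.
By symmetry the centroid is at mid-width, x̄ = 11 cm.
Transfer each piece to the vertical centroidal axis using Ī + A·d² with d = x − 11:
  plate: d = 0 cm → contributes +1774.67 cm⁴
  hole 1: d = -5.5 cm → contributes −23.8074 cm⁴
  hole 2: d = 0 cm → contributes −0.0490874 cm⁴
  hole 3: d = 5.5 cm → contributes −23.8074 cm⁴
Total I = 1 727 cm⁴.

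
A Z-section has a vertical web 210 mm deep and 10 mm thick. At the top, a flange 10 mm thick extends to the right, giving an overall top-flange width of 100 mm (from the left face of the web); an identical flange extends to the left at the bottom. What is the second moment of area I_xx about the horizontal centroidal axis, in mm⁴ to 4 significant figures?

I_xx ≈ 2.573 × 10⁷ mm⁴

Decompose the section into non-overlapping parts with the origin at the bottom-left of its bounding rectangle.
Web: 10 × 210, A = 2 100 mm², y = 105 mm, Ī = 7 717 500 mm⁴.
Top flange (beyond web): 90 × 10, A = 900 mm², y = 205 mm, Ī = 7 500 mm⁴.
Bottom flange (beyond web): 90 × 10, A = 900 mm², y = 5 mm, Ī = 7 500 mm⁴.
Centroid: ȳ = ΣA·y / ΣA = 105 mm.
Transfer each piece to the horizontal centroidal axis using Ī + A·d² with d = y − 105:
  web: d = 0 mm → contributes +7 717 500 mm⁴
  top flange (beyond web): d = 100 mm → contributes +9 007 500 mm⁴
  bottom flange (beyond web): d = -100 mm → contributes +9 007 500 mm⁴
Total I = 25 732 500 mm⁴.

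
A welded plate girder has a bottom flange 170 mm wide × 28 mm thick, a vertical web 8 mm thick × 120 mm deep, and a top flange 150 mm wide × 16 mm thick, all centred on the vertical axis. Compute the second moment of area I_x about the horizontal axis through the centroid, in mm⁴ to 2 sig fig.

I_x ≈ 3.4 × 10⁷ mm⁴

Break the section into simple shapes (no overlaps), measuring from the bottom-left corner of the bounding box.
Bottom plate: 170 × 28, A = 4 760 mm², y = 14 mm, Ī = 310 987 mm⁴.
Web plate: 8 × 120, A = 960 mm², y = 88 mm, Ī = 1 152 000 mm⁴.
Top plate: 150 × 16, A = 2 400 mm², y = 156 mm, Ī = 51 200 mm⁴.
Centroid: ȳ = ΣA·y / ΣA = 64.72 mm.
Transfer each piece to the horizontal axis through the centroid using Ī + A·d² with d = y − 64.72:
  bottom plate: d = -50.72 mm → contributes +12 555 794 mm⁴
  web plate: d = 23.28 mm → contributes +1 672 315 mm⁴
  top plate: d = 91.28 mm → contributes +20 048 437 mm⁴
Total I = 34 276 546 mm⁴.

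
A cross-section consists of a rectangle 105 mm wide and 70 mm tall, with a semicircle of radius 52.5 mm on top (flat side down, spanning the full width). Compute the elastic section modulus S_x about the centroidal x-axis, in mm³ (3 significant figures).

S_x ≈ 1.93 × 10⁵ mm³

Break the section into simple shapes (no overlaps), measuring from the bottom-left corner of the bounding box.
Rectangular body: 105 × 70, A = 7 350 mm², y = 35 mm, Ī = 3 001 250 mm⁴.
Semicircular cap: semicircle r = 52.5, A = 4329.5 mm², y = 92.282 mm, Ī = 833 814 mm⁴.
Centroid: ȳ = ΣA·y / ΣA = 56.234 mm.
Transfer each piece to the centroidal x-axis using Ī + A·d² with d = y − 56.234:
  rectangular body: d = -21.234 mm → contributes +6 315 207 mm⁴
  semicircular cap: d = 36.048 mm → contributes +6 459 763 mm⁴
Total I = 12 774 971 mm⁴.
Extreme fibre distance c = 66.266 mm; S = I/c = 192 783 mm³.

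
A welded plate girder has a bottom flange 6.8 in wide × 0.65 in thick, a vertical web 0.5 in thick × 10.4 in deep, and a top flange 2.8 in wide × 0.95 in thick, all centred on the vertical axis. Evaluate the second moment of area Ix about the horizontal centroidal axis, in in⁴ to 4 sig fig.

Treat the section as a set of non-overlapping primitives; coordinates are from the bounding-box lower-left.
Bottom plate: 6.8 × 0.65, A = 4.42 in², y = 0.325 in, Ī = 0.155621 in⁴.
Web plate: 0.5 × 10.4, A = 5.2 in², y = 5.85 in, Ī = 46.8693 in⁴.
Top plate: 2.8 × 0.95, A = 2.66 in², y = 11.525 in, Ī = 0.200054 in⁴.
Centroid: ȳ = ΣA·y / ΣA = 5.09064 in.
Transfer each piece to the horizontal centroidal axis using Ī + A·d² with d = y − 5.09064:
  bottom plate: d = -4.76564 in → contributes +100.539 in⁴
  web plate: d = 0.759365 in → contributes +49.8678 in⁴
  top plate: d = 6.43436 in → contributes +110.327 in⁴
Total I = 260.734 in⁴.

Ix ≈ 260.7 in⁴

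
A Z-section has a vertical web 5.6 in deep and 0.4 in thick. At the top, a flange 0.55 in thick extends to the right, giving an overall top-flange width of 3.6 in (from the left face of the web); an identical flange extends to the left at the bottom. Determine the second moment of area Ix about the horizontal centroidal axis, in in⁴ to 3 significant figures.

Treat the section as a set of non-overlapping primitives; coordinates are from the bounding-box lower-left.
Web: 0.4 × 5.6, A = 2.24 in², y = 2.8 in, Ī = 5.8539 in⁴.
Top flange (beyond web): 3.2 × 0.55, A = 1.76 in², y = 5.325 in, Ī = 0.044367 in⁴.
Bottom flange (beyond web): 3.2 × 0.55, A = 1.76 in², y = 0.275 in, Ī = 0.044367 in⁴.
Centroid: ȳ = ΣA·y / ΣA = 2.8 in.
Transfer each piece to the horizontal centroidal axis using Ī + A·d² with d = y − 2.8:
  web: d = 0 in → contributes +5.8539 in⁴
  top flange (beyond web): d = 2.525 in → contributes +11.265 in⁴
  bottom flange (beyond web): d = -2.525 in → contributes +11.265 in⁴
Total I = 28.385 in⁴.

Ix ≈ 28.4 in⁴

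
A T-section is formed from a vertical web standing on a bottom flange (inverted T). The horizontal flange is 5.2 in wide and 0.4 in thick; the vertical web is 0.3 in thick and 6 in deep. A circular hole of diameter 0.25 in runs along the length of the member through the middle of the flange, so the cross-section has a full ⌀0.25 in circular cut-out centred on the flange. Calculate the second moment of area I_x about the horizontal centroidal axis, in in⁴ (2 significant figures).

Break the section into simple shapes (no overlaps), measuring from the bottom-left corner of the bounding box.
Flange: 5.2 × 0.4, A = 2.08 in², y = 0.2 in, Ī = 0.02773 in⁴.
Web: 0.3 × 6, A = 1.8 in², y = 3.4 in, Ī = 5.4 in⁴.
Hole (subtracted): ⌀0.25, A = 0.04909 in², y = 0.2 in, Ī = 0.0001917 in⁴.
Centroid: ȳ = ΣA·y / ΣA = 1.704 in.
Transfer each piece to the horizontal centroidal axis using Ī + A·d² with d = y − 1.704:
  flange: d = -1.504 in → contributes +4.73 in⁴
  web: d = 1.696 in → contributes +10.58 in⁴
  hole: d = -1.504 in → contributes −0.1112 in⁴
Total I = 15.2 in⁴.

I_x ≈ 15 in⁴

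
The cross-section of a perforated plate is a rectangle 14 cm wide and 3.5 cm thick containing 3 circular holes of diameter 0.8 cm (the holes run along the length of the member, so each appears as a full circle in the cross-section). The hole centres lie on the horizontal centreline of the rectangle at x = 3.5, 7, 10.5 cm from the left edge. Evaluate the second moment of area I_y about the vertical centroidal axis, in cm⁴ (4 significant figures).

I_y ≈ 788.0 cm⁴

Treat the section as a set of non-overlapping primitives; coordinates are from the bounding-box lower-left.
Plate: 14 × 3.5, A = 49 cm², x = 7 cm, Ī = 800.333 cm⁴.
Hole 1 (subtracted): ⌀0.8, A = 0.502655 cm², x = 3.5 cm, Ī = 0.0201062 cm⁴.
Hole 2 (subtracted): ⌀0.8, A = 0.502655 cm², x = 7 cm, Ī = 0.0201062 cm⁴.
Hole 3 (subtracted): ⌀0.8, A = 0.502655 cm², x = 10.5 cm, Ī = 0.0201062 cm⁴.
By symmetry the centroid is at mid-width, x̄ = 7 cm.
Transfer each piece to the vertical centroidal axis using Ī + A·d² with d = x − 7:
  plate: d = 0 cm → contributes +800.333 cm⁴
  hole 1: d = -3.5 cm → contributes −6.17763 cm⁴
  hole 2: d = 0 cm → contributes −0.0201062 cm⁴
  hole 3: d = 3.5 cm → contributes −6.17763 cm⁴
Total I = 787.958 cm⁴.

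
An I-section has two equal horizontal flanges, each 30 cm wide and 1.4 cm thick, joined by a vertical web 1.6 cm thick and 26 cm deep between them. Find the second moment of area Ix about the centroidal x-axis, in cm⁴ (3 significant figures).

Ix ≈ 1.81 × 10⁴ cm⁴

Split into non-overlapping primitives; take the origin at the lower-left of the bounding box.
Bottom flange: 30 × 1.4, A = 42 cm², y = 0.7 cm, Ī = 6.86 cm⁴.
Web: 1.6 × 26, A = 41.6 cm², y = 14.4 cm, Ī = 2343.5 cm⁴.
Top flange: 30 × 1.4, A = 42 cm², y = 28.1 cm, Ī = 6.86 cm⁴.
By symmetry the centroid is at mid-height, ȳ = 14.4 cm.
Transfer each piece to the centroidal x-axis using Ī + A·d² with d = y − 14.4:
  bottom flange: d = -13.7 cm → contributes +7889.8 cm⁴
  web: d = 0 cm → contributes +2343.5 cm⁴
  top flange: d = 13.7 cm → contributes +7889.8 cm⁴
Total I = 18 123 cm⁴.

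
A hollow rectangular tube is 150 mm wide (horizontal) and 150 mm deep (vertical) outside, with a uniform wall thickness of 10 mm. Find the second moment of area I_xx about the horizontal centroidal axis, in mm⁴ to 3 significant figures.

I_xx ≈ 1.84 × 10⁷ mm⁴

Split into non-overlapping primitives; take the origin at the lower-left of the bounding box.
Outer rectangle: 150 × 150, A = 22 500 mm², y = 75 mm, Ī = 42 187 500 mm⁴.
Inner void (subtracted): 130 × 130, A = 16 900 mm², y = 75 mm, Ī = 23 800 833 mm⁴.
By symmetry the centroid is at mid-height, ȳ = 75 mm.
All pieces are centred on the horizontal centroidal axis, so I = ΣĪ (holes subtracted) = 18 386 667 mm⁴.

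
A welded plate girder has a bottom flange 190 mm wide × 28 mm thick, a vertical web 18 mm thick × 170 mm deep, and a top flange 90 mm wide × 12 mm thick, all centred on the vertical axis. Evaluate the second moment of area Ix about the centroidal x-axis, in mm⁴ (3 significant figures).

Ix ≈ 4.94 × 10⁷ mm⁴

Treat the section as a set of non-overlapping primitives; coordinates are from the bounding-box lower-left.
Bottom plate: 190 × 28, A = 5 320 mm², y = 14 mm, Ī = 347 573 mm⁴.
Web plate: 18 × 170, A = 3 060 mm², y = 113 mm, Ī = 7 369 500 mm⁴.
Top plate: 90 × 12, A = 1 080 mm², y = 204 mm, Ī = 12 960 mm⁴.
Centroid: ȳ = ΣA·y / ΣA = 67.715 mm.
Transfer each piece to the centroidal x-axis using Ī + A·d² with d = y − 67.715:
  bottom plate: d = -53.715 mm → contributes +15 697 140 mm⁴
  web plate: d = 45.285 mm → contributes +13 644 852 mm⁴
  top plate: d = 136.29 mm → contributes +20 072 571 mm⁴
Total I = 49 414 563 mm⁴.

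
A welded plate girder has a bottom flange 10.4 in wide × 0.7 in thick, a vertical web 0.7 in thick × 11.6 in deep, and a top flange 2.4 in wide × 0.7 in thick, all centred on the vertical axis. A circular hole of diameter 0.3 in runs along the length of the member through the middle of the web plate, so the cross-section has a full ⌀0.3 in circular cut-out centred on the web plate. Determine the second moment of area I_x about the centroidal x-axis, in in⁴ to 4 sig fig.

Decompose the section into non-overlapping parts with the origin at the bottom-left of its bounding rectangle.
Bottom plate: 10.4 × 0.7, A = 7.28 in², y = 0.35 in, Ī = 0.297267 in⁴.
Web plate: 0.7 × 11.6, A = 8.12 in², y = 6.5 in, Ī = 91.0523 in⁴.
Top plate: 2.4 × 0.7, A = 1.68 in², y = 12.65 in, Ī = 0.0686 in⁴.
Hole (subtracted): ⌀0.3, A = 0.0706858 in², y = 6.5 in, Ī = 0.000397608 in⁴.
Centroid: ȳ = ΣA·y / ΣA = 4.47523 in.
Transfer each piece to the centroidal x-axis using Ī + A·d² with d = y − 4.47523:
  bottom plate: d = -4.12523 in → contributes +124.185 in⁴
  web plate: d = 2.02477 in → contributes +124.342 in⁴
  top plate: d = 8.17477 in → contributes +112.338 in⁴
  hole: d = 2.02477 in → contributes −0.290189 in⁴
Total I = 360.574 in⁴.

I_x ≈ 360.6 in⁴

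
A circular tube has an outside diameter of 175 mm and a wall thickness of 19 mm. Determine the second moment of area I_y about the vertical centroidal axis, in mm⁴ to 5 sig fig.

Break the section into simple shapes (no overlaps), measuring from the bottom-left corner of the bounding box.
Outer circle: ⌀175, A = 24052.82 mm², x = 87.5 mm, Ī = 46 038 598 mm⁴.
Bore (subtracted): ⌀137, A = 14741.14 mm², x = 87.5 mm, Ī = 17 292 276 mm⁴.
By symmetry the centroid is at mid-width, x̄ = 87.5 mm.
All pieces are centred on the vertical centroidal axis, so I = ΣĪ (holes subtracted) = 28 746 322 mm⁴.

I_y ≈ 2.8746 × 10⁷ mm⁴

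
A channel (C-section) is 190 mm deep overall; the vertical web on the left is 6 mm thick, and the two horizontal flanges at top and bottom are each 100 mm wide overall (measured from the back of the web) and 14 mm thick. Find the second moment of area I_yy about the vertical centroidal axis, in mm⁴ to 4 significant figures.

Split into non-overlapping primitives; take the origin at the lower-left of the bounding box.
Web: 6 × 190, A = 1 140 mm², x = 3 mm, Ī = 3 420 mm⁴.
Top flange (beyond web): 94 × 14, A = 1 316 mm², x = 53 mm, Ī = 969 015 mm⁴.
Bottom flange (beyond web): 94 × 14, A = 1 316 mm², x = 53 mm, Ī = 969 015 mm⁴.
Centroid: x̄ = ΣA·x / ΣA = 37.8887 mm.
Transfer each piece to the vertical centroidal axis using Ī + A·d² with d = x − 37.8887:
  web: d = -34.8887 mm → contributes +1 391 049 mm⁴
  top flange (beyond web): d = 15.1113 mm → contributes +1 269 527 mm⁴
  bottom flange (beyond web): d = 15.1113 mm → contributes +1 269 527 mm⁴
Total I = 3 930 103 mm⁴.

I_yy ≈ 3.930 × 10⁶ mm⁴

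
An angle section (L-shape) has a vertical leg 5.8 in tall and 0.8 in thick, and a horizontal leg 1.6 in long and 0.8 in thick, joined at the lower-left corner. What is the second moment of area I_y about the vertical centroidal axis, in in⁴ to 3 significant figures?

Split into non-overlapping primitives; take the origin at the lower-left of the bounding box.
Vertical leg: 0.8 × 5.8, A = 4.64 in², x = 0.4 in, Ī = 0.24747 in⁴.
Horizontal leg (remainder): 0.8 × 0.8, A = 0.64 in², x = 1.2 in, Ī = 0.034133 in⁴.
Centroid: x̄ = ΣA·x / ΣA = 0.49697 in.
Transfer each piece to the vertical centroidal axis using Ī + A·d² with d = x − 0.49697:
  vertical leg: d = -0.09697 in → contributes +0.2911 in⁴
  horizontal leg (remainder): d = 0.70303 in → contributes +0.35045 in⁴
Total I = 0.64155 in⁴.

I_y ≈ 0.642 in⁴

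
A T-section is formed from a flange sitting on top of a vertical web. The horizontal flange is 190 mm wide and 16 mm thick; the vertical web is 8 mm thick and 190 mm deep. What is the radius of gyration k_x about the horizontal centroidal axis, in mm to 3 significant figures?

Decompose the section into non-overlapping parts with the origin at the bottom-left of its bounding rectangle.
Flange: 190 × 16, A = 3 040 mm², y = 198 mm, Ī = 64 853 mm⁴.
Web: 8 × 190, A = 1 520 mm², y = 95 mm, Ī = 4 572 667 mm⁴.
Centroid: ȳ = ΣA·y / ΣA = 163.67 mm.
Transfer each piece to the horizontal centroidal axis using Ī + A·d² with d = y − 163.67:
  flange: d = 34.333 mm → contributes +3 648 338 mm⁴
  web: d = -68.667 mm → contributes +11 739 636 mm⁴
Total I = 15 387 973 mm⁴.
Radius of gyration: k = √(I/A) = √(15 387 973 / 4 560) = 58.091 mm.

k_x ≈ 58.1 mm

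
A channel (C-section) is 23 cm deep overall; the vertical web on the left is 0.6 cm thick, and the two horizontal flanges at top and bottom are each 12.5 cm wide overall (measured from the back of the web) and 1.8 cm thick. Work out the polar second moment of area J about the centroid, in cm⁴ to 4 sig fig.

Treat the section as a set of non-overlapping primitives; coordinates are from the bounding-box lower-left.
Web: 0.6 × 23, A = 13.8 cm², y = 11.5 cm, Ī = 608.35 cm⁴.
Top flange (beyond web): 11.9 × 1.8, A = 21.42 cm², y = 22.1 cm, Ī = 5.7834 cm⁴.
Bottom flange (beyond web): 11.9 × 1.8, A = 21.42 cm², y = 0.9 cm, Ī = 5.7834 cm⁴.
By symmetry the centroid is at mid-height, ȳ = 11.5 cm.
Transfer each piece to the centroidal x-axis using Ī + A·d² with d = y − 11.5:
  web: d = 0 cm → contributes +608.35 cm⁴
  top flange (beyond web): d = 10.6 cm → contributes +2412.53 cm⁴
  bottom flange (beyond web): d = -10.6 cm → contributes +2412.53 cm⁴
Total I = 5433.42 cm⁴.
For the y-axis: x̄ = 5.02722 cm.
Repeating about the centroidal y-axis gives I_y = 913.685 cm⁴.
Polar second moment: J = I_x + I_y = 6347.1 cm⁴.

J ≈ 6347 cm⁴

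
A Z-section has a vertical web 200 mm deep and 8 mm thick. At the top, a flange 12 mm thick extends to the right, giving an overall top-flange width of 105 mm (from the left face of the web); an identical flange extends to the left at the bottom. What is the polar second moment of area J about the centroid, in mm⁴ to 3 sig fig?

J ≈ 3.42 × 10⁷ mm⁴

Decompose the section into non-overlapping parts with the origin at the bottom-left of its bounding rectangle.
Web: 8 × 200, A = 1 600 mm², y = 100 mm, Ī = 5 333 333 mm⁴.
Top flange (beyond web): 97 × 12, A = 1 164 mm², y = 194 mm, Ī = 13 968 mm⁴.
Bottom flange (beyond web): 97 × 12, A = 1 164 mm², y = 6 mm, Ī = 13 968 mm⁴.
Centroid: ȳ = ΣA·y / ΣA = 100 mm.
Transfer each piece to the centroidal x-axis using Ī + A·d² with d = y − 100:
  web: d = 0 mm → contributes +5 333 333 mm⁴
  top flange (beyond web): d = 94 mm → contributes +10 299 072 mm⁴
  bottom flange (beyond web): d = -94 mm → contributes +10 299 072 mm⁴
Total I = 25 931 477 mm⁴.
For the y-axis: x̄ = 101 mm.
Repeating about the centroidal y-axis gives I_y = 8 250 429 mm⁴.
Polar second moment: J = I_x + I_y = 34 181 907 mm⁴.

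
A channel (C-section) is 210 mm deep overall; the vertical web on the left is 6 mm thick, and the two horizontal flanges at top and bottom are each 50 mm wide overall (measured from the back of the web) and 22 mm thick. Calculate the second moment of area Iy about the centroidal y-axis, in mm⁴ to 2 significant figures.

Iy ≈ 7.9 × 10⁵ mm⁴

Break the section into simple shapes (no overlaps), measuring from the bottom-left corner of the bounding box.
Web: 6 × 210, A = 1 260 mm², x = 3 mm, Ī = 3 780 mm⁴.
Top flange (beyond web): 44 × 22, A = 968 mm², x = 28 mm, Ī = 156 171 mm⁴.
Bottom flange (beyond web): 44 × 22, A = 968 mm², x = 28 mm, Ī = 156 171 mm⁴.
Centroid: x̄ = ΣA·x / ΣA = 18.14 mm.
Transfer each piece to the centroidal y-axis using Ī + A·d² with d = x − 18.14:
  web: d = -15.14 mm → contributes +292 747 mm⁴
  top flange (beyond web): d = 9.856 mm → contributes +250 204 mm⁴
  bottom flange (beyond web): d = 9.856 mm → contributes +250 204 mm⁴
Total I = 793 155 mm⁴.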